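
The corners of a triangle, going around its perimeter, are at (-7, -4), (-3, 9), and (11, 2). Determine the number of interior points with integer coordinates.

99

By the shoelace formula, twice the signed area is |[(-7)·9 − (-3)·(-4)] + [(-3)·2 − 11·9] + [11·(-4) − (-7)·2]| = 210, so the area is 105.
Along each edge there are gcd(|Δx|,|Δy|)+1 lattice points, so counting each shared vertex once the boundary has gcd(4,13) + gcd(14,7) + gcd(18,6) = 1+7+6 = 14.
Pick's theorem gives I = A − B/2 + 1 = 105 − 14/2 + 1 = 99.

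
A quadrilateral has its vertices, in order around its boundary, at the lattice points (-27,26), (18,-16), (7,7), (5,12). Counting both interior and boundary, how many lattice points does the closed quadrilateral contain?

The shoelace formula gives twice the area as |((-27)·(-16) − 18·26) + (18·7 − 7·(-16)) + (7·12 − 5·7) + (5·26 − (-27)·12)| = 705, so the area is 705/2.
Summing gcd(|Δx|,|Δy|) over the edges gives the boundary count: gcd(45,42) + gcd(11,23) + gcd(2,5) + gcd(32,14) = 3+1+1+2 = 7.
Pick's theorem gives I = A − B/2 + 1 = 705/2 − 7/2 + 1 = 350, so the closed region contains I + B = 350 + 7 = 357 lattice points.

357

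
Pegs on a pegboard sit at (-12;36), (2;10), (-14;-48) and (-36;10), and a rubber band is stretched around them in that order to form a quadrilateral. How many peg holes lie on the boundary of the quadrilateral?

The number of boundary lattice points is Σ gcd(|Δx|,|Δy|) = gcd(14,26) + gcd(16,58) + gcd(22,58) + gcd(24,26) = 2+2+2+2 = 8.

8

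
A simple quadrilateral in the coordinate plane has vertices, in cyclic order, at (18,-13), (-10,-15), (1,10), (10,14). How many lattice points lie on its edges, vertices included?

Along each edge there are gcd(|Δx|,|Δy|)+1 lattice points, so counting each shared vertex once the boundary has gcd(28,2) + gcd(11,25) + gcd(9,4) + gcd(8,27) = 2+1+1+1 = 5.

5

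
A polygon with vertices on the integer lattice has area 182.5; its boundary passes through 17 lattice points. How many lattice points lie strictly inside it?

175

Pick's theorem A = I + B/2 − 1 rearranges to I = A − B/2 + 1 = 182.5 − 17/2 + 1 = 175.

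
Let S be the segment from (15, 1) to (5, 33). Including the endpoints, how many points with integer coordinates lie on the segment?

3

The number of lattice points on a segment between lattice points is gcd(|Δx|,|Δy|) + 1 = gcd(10,32) + 1 = 2 + 1 = 3.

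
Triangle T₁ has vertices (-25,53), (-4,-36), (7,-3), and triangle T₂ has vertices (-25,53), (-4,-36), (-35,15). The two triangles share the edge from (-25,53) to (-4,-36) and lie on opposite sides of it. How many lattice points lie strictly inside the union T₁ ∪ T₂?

The union is the simple quadrilateral with vertices (-25,53), (7,-3), (-4,-36), (-35,15) in order.
By the shoelace formula, twice the signed area is |((-25)·(-3) − 7·53) + (7·(-36) − (-4)·(-3)) + ((-4)·15 − (-35)·(-36)) + ((-35)·53 − (-25)·15)| = 3360, so the area is 1680.
Summing gcd(|Δx|,|Δy|) over the edges gives the boundary count: gcd(32,56) + gcd(11,33) + gcd(31,51) + gcd(10,38) = 8+11+1+2 = 22.
By Pick's theorem I = A − B/2 + 1 = 1680 − 22/2 + 1 = 1670.

1670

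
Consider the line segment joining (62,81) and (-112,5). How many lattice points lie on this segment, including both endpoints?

3

The number of lattice points on a segment between lattice points is gcd(|Δx|,|Δy|) + 1 = gcd(174,76) + 1 = 2 + 1 = 3.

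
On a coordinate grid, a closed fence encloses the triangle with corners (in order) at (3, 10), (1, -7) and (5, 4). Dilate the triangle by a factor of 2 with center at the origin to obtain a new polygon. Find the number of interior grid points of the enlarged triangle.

89

The shoelace formula gives twice the area as |[3·(-7) − 1·10] + [1·4 − 5·(-7)] + [5·10 − 3·4]| = 46, so the area is 23.
Summing gcd(|Δx|,|Δy|) over the edges gives the boundary count: gcd(2,17) + gcd(4,11) + gcd(2,6) = 1+1+2 = 4.
Scaling by 2 multiplies the area by 2² = 4 (so the new area is 92) and multiplies the boundary lattice-point count by 2, giving 8.
By Pick's theorem, the interior count of the dilated polygon is 92 − 8/2 + 1 = 89.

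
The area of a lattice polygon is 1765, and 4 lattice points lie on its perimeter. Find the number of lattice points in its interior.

1764

From Pick's theorem, I = A − B/2 + 1 = 1765 − 4/2 + 1 = 1764.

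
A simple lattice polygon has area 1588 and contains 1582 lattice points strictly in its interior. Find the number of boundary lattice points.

Pick's theorem gives A = I + B/2 − 1, so B = 2(A − I + 1) = 2(1588 − 1582 + 1) = 14.

14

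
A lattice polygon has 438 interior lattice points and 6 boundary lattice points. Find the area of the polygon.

Pick's theorem states A = I + B/2 − 1, so A = 438 + 6/2 − 1 = 440.

440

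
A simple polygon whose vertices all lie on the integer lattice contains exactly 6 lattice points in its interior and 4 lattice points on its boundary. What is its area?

By Pick's theorem, A = I + B/2 − 1 = 6 + 4/2 − 1 = 7.

7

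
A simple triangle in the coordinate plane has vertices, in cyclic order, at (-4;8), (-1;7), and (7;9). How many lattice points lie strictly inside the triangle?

Using the shoelace formula, 2A = |[(-4)·7 − (-1)·8] + [(-1)·9 − 7·7] + [7·8 − (-4)·9]| = 14, so the area is 7.
Summing gcd(|Δx|,|Δy|) over the edges gives the boundary count: gcd(3,1) + gcd(8,2) + gcd(11,1) = 1+2+1 = 4.
By Pick's theorem A = I + B/2 − 1, so I = 7 − 4/2 + 1 = 6.

6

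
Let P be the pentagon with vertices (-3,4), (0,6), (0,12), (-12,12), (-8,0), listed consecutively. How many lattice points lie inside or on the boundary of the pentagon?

108

By the shoelace formula, twice the signed area is |((-3)·6 − 0·4) + (0·12 − 0·6) + (0·12 − (-12)·12) + ((-12)·0 − (-8)·12) + ((-8)·4 − (-3)·0)| = 190, so the area is 95.
Summing gcd(|Δx|,|Δy|) over the edges gives the boundary count: gcd(3,2) + gcd(0,6) + gcd(12,0) + gcd(4,12) + gcd(5,4) = 1+6+12+4+1 = 24.
Pick's theorem gives I = A − B/2 + 1 = 95 − 24/2 + 1 = 84, so the closed region contains I + B = 84 + 24 = 108 lattice points.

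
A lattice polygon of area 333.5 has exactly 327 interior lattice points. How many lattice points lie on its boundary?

Pick's theorem gives A = I + B/2 − 1, so B = 2(A − I + 1) = 2(333.5 − 327 + 1) = 15.

15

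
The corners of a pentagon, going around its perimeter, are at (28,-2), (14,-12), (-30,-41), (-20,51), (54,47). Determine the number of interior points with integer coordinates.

By the shoelace formula, twice the signed area is |(28·(-12) − 14·(-2)) + (14·(-41) − (-30)·(-12)) + ((-30)·51 − (-20)·(-41)) + ((-20)·47 − 54·51) + (54·(-2) − 28·47)| = 8710, so the area is 4355.
Along each edge there are gcd(|Δx|,|Δy|)+1 lattice points, so counting each shared vertex once the boundary has gcd(14,10) + gcd(44,29) + gcd(10,92) + gcd(74,4) + gcd(26,49) = 2+1+2+2+1 = 8.
By Pick's theorem A = I + B/2 − 1, so I = 4355 − 8/2 + 1 = 4352.

4352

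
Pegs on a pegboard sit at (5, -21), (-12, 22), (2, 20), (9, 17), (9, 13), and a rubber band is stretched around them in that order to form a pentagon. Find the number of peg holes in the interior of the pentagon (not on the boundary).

By the shoelace formula, twice the signed area is |(5·22 − (-12)·(-21)) + ((-12)·20 − 2·22) + (2·17 − 9·20) + (9·13 − 9·17) + (9·(-21) − 5·13)| = 862, so the area is 431.
Summing gcd(|Δx|,|Δy|) over the edges gives the boundary count: gcd(17,43) + gcd(14,2) + gcd(7,3) + gcd(0,4) + gcd(4,34) = 1+2+1+4+2 = 10.
Pick's theorem gives I = A − B/2 + 1 = 431 − 10/2 + 1 = 427.

427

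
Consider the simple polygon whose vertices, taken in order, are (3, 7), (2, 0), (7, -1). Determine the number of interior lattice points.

16

The shoelace formula gives twice the area as |(3·0 − 2·7) + (2·(-1) − 7·0) + (7·7 − 3·(-1))| = 36, so the area is 18.
Summing gcd(|Δx|,|Δy|) over the edges gives the boundary count: gcd(1,7) + gcd(5,1) + gcd(4,8) = 1+1+4 = 6.
By Pick's theorem A = I + B/2 − 1, so I = 18 − 6/2 + 1 = 16.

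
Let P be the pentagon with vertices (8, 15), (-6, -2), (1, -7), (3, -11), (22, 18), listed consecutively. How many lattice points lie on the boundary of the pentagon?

6

Along each edge there are gcd(|Δx|,|Δy|)+1 lattice points, so counting each shared vertex once the boundary has gcd(14,17) + gcd(7,5) + gcd(2,4) + gcd(19,29) + gcd(14,3) = 1+1+2+1+1 = 6.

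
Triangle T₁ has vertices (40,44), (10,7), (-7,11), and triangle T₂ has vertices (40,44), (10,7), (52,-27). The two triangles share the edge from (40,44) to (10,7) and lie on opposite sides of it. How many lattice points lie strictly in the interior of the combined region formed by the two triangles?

The union is the simple quadrilateral with vertices (40,44), (-7,11), (10,7), (52,-27) in order.
By the shoelace formula, twice the signed area is |[40·11 − (-7)·44] + [(-7)·7 − 10·11] + [10·(-27) − 52·7] + [52·44 − 40·(-27)]| = 3323, so the area is 3323/2.
The number of boundary lattice points is Σ gcd(|Δx|,|Δy|) = gcd(47,33) + gcd(17,4) + gcd(42,34) + gcd(12,71) = 1+1+2+1 = 5.
By Pick's theorem I = A − B/2 + 1 = 3323/2 − 5/2 + 1 = 1660.

1660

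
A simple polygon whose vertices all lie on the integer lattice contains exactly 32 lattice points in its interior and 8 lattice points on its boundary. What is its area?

Pick's theorem states A = I + B/2 − 1, so A = 32 + 8/2 − 1 = 35.

35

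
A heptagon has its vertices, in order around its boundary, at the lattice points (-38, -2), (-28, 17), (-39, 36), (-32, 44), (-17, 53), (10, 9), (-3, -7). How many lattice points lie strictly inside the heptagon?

Using the shoelace formula, 2A = |((-38)·17 − (-28)·(-2)) + ((-28)·36 − (-39)·17) + ((-39)·44 − (-32)·36) + ((-32)·53 − (-17)·44) + ((-17)·9 − 10·53) + (10·(-7) − (-3)·9) + ((-3)·(-2) − (-38)·(-7))| = 3545, so the area is 1772.5.
Summing gcd(|Δx|,|Δy|) over the edges gives the boundary count: gcd(10,19) + gcd(11,19) + gcd(7,8) + gcd(15,9) + gcd(27,44) + gcd(13,16) + gcd(35,5) = 1+1+1+3+1+1+5 = 13.
By Pick's theorem A = I + B/2 − 1, so I = 1772.5 − 13/2 + 1 = 1767.

1767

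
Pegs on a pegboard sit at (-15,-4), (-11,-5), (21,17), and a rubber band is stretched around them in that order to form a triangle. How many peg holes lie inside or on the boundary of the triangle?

By the shoelace formula, twice the signed area is |[(-15)·(-5) − (-11)·(-4)] + [(-11)·17 − 21·(-5)] + [21·(-4) − (-15)·17]| = 120, so the area is 60.
Summing gcd(|Δx|,|Δy|) over the edges gives the boundary count: gcd(4,1) + gcd(32,22) + gcd(36,21) = 1+2+3 = 6.
Pick's theorem gives I = A − B/2 + 1 = 60 − 6/2 + 1 = 58, so the closed region contains I + B = 58 + 6 = 64 lattice points.

64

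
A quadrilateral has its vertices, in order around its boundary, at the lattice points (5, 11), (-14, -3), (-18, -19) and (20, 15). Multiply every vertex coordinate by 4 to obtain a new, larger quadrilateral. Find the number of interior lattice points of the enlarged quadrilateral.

4833

The shoelace formula gives twice the area as |[5·(-3) − (-14)·11] + [(-14)·(-19) − (-18)·(-3)] + [(-18)·15 − 20·(-19)] + [20·11 − 5·15]| = 606, so the area is 303.
The number of boundary lattice points is Σ gcd(|Δx|,|Δy|) = gcd(19,14) + gcd(4,16) + gcd(38,34) + gcd(15,4) = 1+4+2+1 = 8.
Scaling by 4 multiplies the area by 4² = 16 (so the new area is 4848) and multiplies the boundary lattice-point count by 4, giving 32.
By Pick's theorem, the interior count of the dilated polygon is 4848 − 32/2 + 1 = 4833.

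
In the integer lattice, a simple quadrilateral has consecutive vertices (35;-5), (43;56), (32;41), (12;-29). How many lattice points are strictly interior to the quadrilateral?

835

The shoelace formula gives twice the area as |(35·56 − 43·(-5)) + (43·41 − 32·56) + (32·(-29) − 12·41) + (12·(-5) − 35·(-29))| = 1681, so the area is 840.5.
Along each edge there are gcd(|Δx|,|Δy|)+1 lattice points, so counting each shared vertex once the boundary has gcd(8,61) + gcd(11,15) + gcd(20,70) + gcd(23,24) = 1+1+10+1 = 13.
Pick's theorem gives I = A − B/2 + 1 = 840.5 − 13/2 + 1 = 835.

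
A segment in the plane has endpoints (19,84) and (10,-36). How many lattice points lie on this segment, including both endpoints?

The number of lattice points on a segment between lattice points is gcd(|Δx|,|Δy|) + 1 = gcd(9,120) + 1 = 3 + 1 = 4.

4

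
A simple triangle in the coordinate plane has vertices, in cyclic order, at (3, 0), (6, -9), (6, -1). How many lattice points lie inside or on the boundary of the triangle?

19

By the shoelace formula, twice the signed area is |(3·(-9) − 6·0) + (6·(-1) − 6·(-9)) + (6·0 − 3·(-1))| = 24, so the area is 12.
The number of boundary lattice points is Σ gcd(|Δx|,|Δy|) = gcd(3,9) + gcd(0,8) + gcd(3,1) = 3+8+1 = 12.
Pick's theorem gives I = A − B/2 + 1 = 12 − 12/2 + 1 = 7, so the closed region contains I + B = 7 + 12 = 19 lattice points.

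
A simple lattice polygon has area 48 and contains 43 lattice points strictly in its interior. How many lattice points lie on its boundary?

12

Pick's theorem gives A = I + B/2 − 1, so B = 2(A − I + 1) = 2(48 − 43 + 1) = 12.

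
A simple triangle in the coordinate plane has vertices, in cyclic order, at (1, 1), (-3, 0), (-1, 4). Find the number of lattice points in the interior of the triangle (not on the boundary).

6

By the shoelace formula, twice the signed area is |[1·0 − (-3)·1] + [(-3)·4 − (-1)·0] + [(-1)·1 − 1·4]| = 14, so the area is 7.
Summing gcd(|Δx|,|Δy|) over the edges gives the boundary count: gcd(4,1) + gcd(2,4) + gcd(2,3) = 1+2+1 = 4.
By Pick's theorem A = I + B/2 − 1, so I = 7 − 4/2 + 1 = 6.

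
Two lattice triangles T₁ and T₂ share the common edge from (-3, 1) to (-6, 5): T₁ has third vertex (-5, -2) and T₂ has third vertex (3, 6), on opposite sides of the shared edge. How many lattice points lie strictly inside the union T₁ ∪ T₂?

The union is the simple quadrilateral with vertices (-3, 1), (-5, -2), (-6, 5), (3, 6) in order.
The shoelace formula gives twice the area as |((-3)·(-2) − (-5)·1) + ((-5)·5 − (-6)·(-2)) + ((-6)·6 − 3·5) + (3·1 − (-3)·6)| = 56, so the area is 28.
Summing gcd(|Δx|,|Δy|) over the edges gives the boundary count: gcd(2,3) + gcd(1,7) + gcd(9,1) + gcd(6,5) = 1+1+1+1 = 4.
By Pick's theorem I = A − B/2 + 1 = 28 − 4/2 + 1 = 27.

27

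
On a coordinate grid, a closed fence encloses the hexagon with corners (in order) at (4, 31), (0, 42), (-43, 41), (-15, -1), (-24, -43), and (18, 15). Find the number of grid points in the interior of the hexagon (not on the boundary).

The shoelace formula gives twice the area as |(4·42 − 0·31) + (0·41 − (-43)·42) + ((-43)·(-1) − (-15)·41) + ((-15)·(-43) − (-24)·(-1)) + ((-24)·15 − 18·(-43)) + (18·31 − 4·15)| = 4165, so the area is 4165/2.
The number of boundary lattice points is Σ gcd(|Δx|,|Δy|) = gcd(4,11) + gcd(43,1) + gcd(28,42) + gcd(9,42) + gcd(42,58) + gcd(14,16) = 1+1+14+3+2+2 = 23.
Pick's theorem gives I = A − B/2 + 1 = 4165/2 − 23/2 + 1 = 2072.

2072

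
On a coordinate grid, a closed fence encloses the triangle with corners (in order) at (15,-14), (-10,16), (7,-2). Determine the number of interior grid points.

26

Using the shoelace formula, 2A = |[15·16 − (-10)·(-14)] + [(-10)·(-2) − 7·16] + [7·(-14) − 15·(-2)]| = 60, so the area is 30.
Along each edge there are gcd(|Δx|,|Δy|)+1 lattice points, so counting each shared vertex once the boundary has gcd(25,30) + gcd(17,18) + gcd(8,12) = 5+1+4 = 10.
Pick's theorem gives I = A − B/2 + 1 = 30 − 10/2 + 1 = 26.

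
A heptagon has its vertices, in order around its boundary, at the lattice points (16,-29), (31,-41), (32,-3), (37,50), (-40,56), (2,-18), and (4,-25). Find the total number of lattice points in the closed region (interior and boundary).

Using the shoelace formula, 2A = |(16·(-41) − 31·(-29)) + (31·(-3) − 32·(-41)) + (32·50 − 37·(-3)) + (37·56 − (-40)·50) + ((-40)·(-18) − 2·56) + (2·(-25) − 4·(-18)) + (4·(-29) − 16·(-25))| = 8159, so the area is 8159/2.
The number of boundary lattice points is Σ gcd(|Δx|,|Δy|) = gcd(15,12) + gcd(1,38) + gcd(5,53) + gcd(77,6) + gcd(42,74) + gcd(2,7) + gcd(12,4) = 3+1+1+1+2+1+4 = 13.
Pick's theorem gives I = A − B/2 + 1 = 8159/2 − 13/2 + 1 = 4074, so the closed region contains I + B = 4074 + 13 = 4087 lattice points.

4087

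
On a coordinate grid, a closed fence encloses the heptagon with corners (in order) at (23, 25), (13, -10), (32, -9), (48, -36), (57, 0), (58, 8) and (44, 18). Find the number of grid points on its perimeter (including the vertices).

Along each edge there are gcd(|Δx|,|Δy|)+1 lattice points, so counting each shared vertex once the boundary has gcd(10,35) + gcd(19,1) + gcd(16,27) + gcd(9,36) + gcd(1,8) + gcd(14,10) + gcd(21,7) = 5+1+1+9+1+2+7 = 26.

26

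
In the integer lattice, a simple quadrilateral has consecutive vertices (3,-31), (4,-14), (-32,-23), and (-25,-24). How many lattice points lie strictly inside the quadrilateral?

283

By the shoelace formula, twice the signed area is |(3·(-14) − 4·(-31)) + (4·(-23) − (-32)·(-14)) + ((-32)·(-24) − (-25)·(-23)) + ((-25)·(-31) − 3·(-24))| = 582, so the area is 291.
The number of boundary lattice points is Σ gcd(|Δx|,|Δy|) = gcd(1,17) + gcd(36,9) + gcd(7,1) + gcd(28,7) = 1+9+1+7 = 18.
By Pick's theorem A = I + B/2 − 1, so I = 291 − 18/2 + 1 = 283.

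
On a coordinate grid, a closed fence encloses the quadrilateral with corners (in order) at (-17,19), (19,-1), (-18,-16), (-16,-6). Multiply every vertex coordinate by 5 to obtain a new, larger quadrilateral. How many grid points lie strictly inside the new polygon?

The shoelace formula gives twice the area as |[(-17)·(-1) − 19·19] + [19·(-16) − (-18)·(-1)] + [(-18)·(-6) − (-16)·(-16)] + [(-16)·19 − (-17)·(-6)]| = 1220, so the area is 610.
The number of boundary lattice points is Σ gcd(|Δx|,|Δy|) = gcd(36,20) + gcd(37,15) + gcd(2,10) + gcd(1,25) = 4+1+2+1 = 8.
Scaling by 5 multiplies the area by 5² = 25 (so the new area is 15250) and multiplies the boundary lattice-point count by 5, giving 40.
By Pick's theorem, the interior count of the dilated polygon is 15250 − 40/2 + 1 = 15231.

15231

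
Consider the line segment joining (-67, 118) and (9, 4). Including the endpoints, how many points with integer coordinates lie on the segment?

The number of lattice points on a segment between lattice points is gcd(|Δx|,|Δy|) + 1 = gcd(76,114) + 1 = 38 + 1 = 39.

39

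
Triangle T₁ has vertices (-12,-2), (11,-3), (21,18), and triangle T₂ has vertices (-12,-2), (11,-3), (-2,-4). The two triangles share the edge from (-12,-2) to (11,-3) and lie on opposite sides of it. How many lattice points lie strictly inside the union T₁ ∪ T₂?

The union is the simple quadrilateral with vertices (-12,-2), (21,18), (11,-3), (-2,-4) in order.
By the shoelace formula, twice the signed area is |[(-12)·18 − 21·(-2)] + [21·(-3) − 11·18] + [11·(-4) − (-2)·(-3)] + [(-2)·(-2) − (-12)·(-4)]| = 529, so the area is 529/2.
Along each edge there are gcd(|Δx|,|Δy|)+1 lattice points, so counting each shared vertex once the boundary has gcd(33,20) + gcd(10,21) + gcd(13,1) + gcd(10,2) = 1+1+1+2 = 5.
By Pick's theorem I = A − B/2 + 1 = 529/2 − 5/2 + 1 = 263.

263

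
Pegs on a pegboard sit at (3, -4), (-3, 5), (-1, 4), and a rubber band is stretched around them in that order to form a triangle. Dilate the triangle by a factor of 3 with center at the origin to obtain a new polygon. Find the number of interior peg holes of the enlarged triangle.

43

The shoelace formula gives twice the area as |(3·5 − (-3)·(-4)) + ((-3)·4 − (-1)·5) + ((-1)·(-4) − 3·4)| = 12, so the area is 6.
Summing gcd(|Δx|,|Δy|) over the edges gives the boundary count: gcd(6,9) + gcd(2,1) + gcd(4,8) = 3+1+4 = 8.
Scaling by 3 multiplies the area by 3² = 9 (so the new area is 54) and multiplies the boundary lattice-point count by 3, giving 24.
By Pick's theorem, the interior count of the dilated polygon is 54 − 24/2 + 1 = 43.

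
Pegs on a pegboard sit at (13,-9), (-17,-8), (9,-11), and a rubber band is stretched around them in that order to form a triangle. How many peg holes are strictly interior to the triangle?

31

Using the shoelace formula, 2A = |(13·(-8) − (-17)·(-9)) + ((-17)·(-11) − 9·(-8)) + (9·(-9) − 13·(-11))| = 64, so the area is 32.
Summing gcd(|Δx|,|Δy|) over the edges gives the boundary count: gcd(30,1) + gcd(26,3) + gcd(4,2) = 1+1+2 = 4.
By Pick's theorem A = I + B/2 − 1, so I = 32 − 4/2 + 1 = 31.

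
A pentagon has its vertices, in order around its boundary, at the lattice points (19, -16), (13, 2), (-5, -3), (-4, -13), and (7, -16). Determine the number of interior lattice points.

By the shoelace formula, twice the signed area is |(19·2 − 13·(-16)) + (13·(-3) − (-5)·2) + ((-5)·(-13) − (-4)·(-3)) + ((-4)·(-16) − 7·(-13)) + (7·(-16) − 19·(-16))| = 617, so the area is 617/2.
Summing gcd(|Δx|,|Δy|) over the edges gives the boundary count: gcd(6,18) + gcd(18,5) + gcd(1,10) + gcd(11,3) + gcd(12,0) = 6+1+1+1+12 = 21.
Pick's theorem gives I = A − B/2 + 1 = 617/2 − 21/2 + 1 = 299.

299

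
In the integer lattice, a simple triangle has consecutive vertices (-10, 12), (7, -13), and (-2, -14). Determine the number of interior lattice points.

By the shoelace formula, twice the signed area is |((-10)·(-13) − 7·12) + (7·(-14) − (-2)·(-13)) + ((-2)·12 − (-10)·(-14))| = 242, so the area is 121.
The number of boundary lattice points is Σ gcd(|Δx|,|Δy|) = gcd(17,25) + gcd(9,1) + gcd(8,26) = 1+1+2 = 4.
Pick's theorem gives I = A − B/2 + 1 = 121 − 4/2 + 1 = 120.

120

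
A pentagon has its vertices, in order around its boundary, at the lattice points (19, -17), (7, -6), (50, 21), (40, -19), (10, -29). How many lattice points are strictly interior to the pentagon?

The shoelace formula gives twice the area as |(19·(-6) − 7·(-17)) + (7·21 − 50·(-6)) + (50·(-19) − 40·21) + (40·(-29) − 10·(-19)) + (10·(-17) − 19·(-29))| = 1927, so the area is 1927/2.
Along each edge there are gcd(|Δx|,|Δy|)+1 lattice points, so counting each shared vertex once the boundary has gcd(12,11) + gcd(43,27) + gcd(10,40) + gcd(30,10) + gcd(9,12) = 1+1+10+10+3 = 25.
Pick's theorem gives I = A − B/2 + 1 = 1927/2 − 25/2 + 1 = 952.

952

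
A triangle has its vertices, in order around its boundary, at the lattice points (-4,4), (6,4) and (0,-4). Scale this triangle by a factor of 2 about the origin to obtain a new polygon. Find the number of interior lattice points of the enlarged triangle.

The shoelace formula gives twice the area as |[(-4)·4 − 6·4] + [6·(-4) − 0·4] + [0·4 − (-4)·(-4)]| = 80, so the area is 40.
Along each edge there are gcd(|Δx|,|Δy|)+1 lattice points, so counting each shared vertex once the boundary has gcd(10,0) + gcd(6,8) + gcd(4,8) = 10+2+4 = 16.
Scaling by 2 multiplies the area by 2² = 4 (so the new area is 160) and multiplies the boundary lattice-point count by 2, giving 32.
By Pick's theorem, the interior count of the dilated polygon is 160 − 32/2 + 1 = 145.

145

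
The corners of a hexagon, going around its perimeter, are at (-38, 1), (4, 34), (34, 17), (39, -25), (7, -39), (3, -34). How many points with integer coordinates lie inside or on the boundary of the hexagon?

3332

Using the shoelace formula, 2A = |[(-38)·34 − 4·1] + [4·17 − 34·34] + [34·(-25) − 39·17] + [39·(-39) − 7·(-25)] + [7·(-34) − 3·(-39)] + [3·1 − (-38)·(-34)]| = 6653, so the area is 3326.5.
Along each edge there are gcd(|Δx|,|Δy|)+1 lattice points, so counting each shared vertex once the boundary has gcd(42,33) + gcd(30,17) + gcd(5,42) + gcd(32,14) + gcd(4,5) + gcd(41,35) = 3+1+1+2+1+1 = 9.
Pick's theorem gives I = A − B/2 + 1 = 3326.5 − 9/2 + 1 = 3323, so the closed region contains I + B = 3323 + 9 = 3332 lattice points.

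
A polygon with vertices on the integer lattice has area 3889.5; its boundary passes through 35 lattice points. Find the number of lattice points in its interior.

From Pick's theorem, I = A − B/2 + 1 = 3889.5 − 35/2 + 1 = 3873.

3873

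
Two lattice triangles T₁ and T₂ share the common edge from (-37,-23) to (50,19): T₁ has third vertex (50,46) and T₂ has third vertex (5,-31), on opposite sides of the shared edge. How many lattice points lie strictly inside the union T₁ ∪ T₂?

2387

The union is the simple quadrilateral with vertices (-37,-23), (50,46), (50,19), (5,-31) in order.
Using the shoelace formula, 2A = |[(-37)·46 − 50·(-23)] + [50·19 − 50·46] + [50·(-31) − 5·19] + [5·(-23) − (-37)·(-31)]| = 4809, so the area is 2404.5.
Summing gcd(|Δx|,|Δy|) over the edges gives the boundary count: gcd(87,69) + gcd(0,27) + gcd(45,50) + gcd(42,8) = 3+27+5+2 = 37.
By Pick's theorem I = A − B/2 + 1 = 2404.5 − 37/2 + 1 = 2387.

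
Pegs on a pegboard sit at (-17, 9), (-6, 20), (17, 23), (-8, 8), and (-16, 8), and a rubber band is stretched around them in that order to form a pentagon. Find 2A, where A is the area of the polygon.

388

The shoelace formula gives twice the area as |((-17)·20 − (-6)·9) + ((-6)·23 − 17·20) + (17·8 − (-8)·23) + ((-8)·8 − (-16)·8) + ((-16)·9 − (-17)·8)| = 388, so the area is 194.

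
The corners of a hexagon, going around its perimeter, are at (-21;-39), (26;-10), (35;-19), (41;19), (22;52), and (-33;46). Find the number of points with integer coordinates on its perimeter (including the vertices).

Summing gcd(|Δx|,|Δy|) over the edges gives the boundary count: gcd(47,29) + gcd(9,9) + gcd(6,38) + gcd(19,33) + gcd(55,6) + gcd(12,85) = 1+9+2+1+1+1 = 15.

15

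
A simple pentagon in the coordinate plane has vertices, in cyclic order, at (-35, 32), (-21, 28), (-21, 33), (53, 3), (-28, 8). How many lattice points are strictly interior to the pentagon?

Using the shoelace formula, 2A = |[(-35)·28 − (-21)·32] + [(-21)·33 − (-21)·28] + [(-21)·3 − 53·33] + [53·8 − (-28)·3] + [(-28)·32 − (-35)·8]| = 2333, so the area is 2333/2.
The number of boundary lattice points is Σ gcd(|Δx|,|Δy|) = gcd(14,4) + gcd(0,5) + gcd(74,30) + gcd(81,5) + gcd(7,24) = 2+5+2+1+1 = 11.
Pick's theorem gives I = A − B/2 + 1 = 2333/2 − 11/2 + 1 = 1162.

1162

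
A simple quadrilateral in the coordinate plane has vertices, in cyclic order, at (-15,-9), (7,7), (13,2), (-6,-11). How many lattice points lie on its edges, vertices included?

5

Along each edge there are gcd(|Δx|,|Δy|)+1 lattice points, so counting each shared vertex once the boundary has gcd(22,16) + gcd(6,5) + gcd(19,13) + gcd(9,2) = 2+1+1+1 = 5.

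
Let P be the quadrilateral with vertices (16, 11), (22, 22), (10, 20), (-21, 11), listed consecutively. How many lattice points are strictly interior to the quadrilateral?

By the shoelace formula, twice the signed area is |[16·22 − 22·11] + [22·20 − 10·22] + [10·11 − (-21)·20] + [(-21)·11 − 16·11]| = 453, so the area is 453/2.
The number of boundary lattice points is Σ gcd(|Δx|,|Δy|) = gcd(6,11) + gcd(12,2) + gcd(31,9) + gcd(37,0) = 1+2+1+37 = 41.
By Pick's theorem A = I + B/2 − 1, so I = 453/2 − 41/2 + 1 = 207.

207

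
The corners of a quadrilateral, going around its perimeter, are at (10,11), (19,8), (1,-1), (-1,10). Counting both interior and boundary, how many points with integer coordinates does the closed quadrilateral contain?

137

By the shoelace formula, twice the signed area is |(10·8 − 19·11) + (19·(-1) − 1·8) + (1·10 − (-1)·(-1)) + ((-1)·11 − 10·10)| = 258, so the area is 129.
Summing gcd(|Δx|,|Δy|) over the edges gives the boundary count: gcd(9,3) + gcd(18,9) + gcd(2,11) + gcd(11,1) = 3+9+1+1 = 14.
Pick's theorem gives I = A − B/2 + 1 = 129 − 14/2 + 1 = 123, so the closed region contains I + B = 123 + 14 = 137 lattice points.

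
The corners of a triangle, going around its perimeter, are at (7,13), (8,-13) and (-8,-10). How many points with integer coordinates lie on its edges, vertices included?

The number of boundary lattice points is Σ gcd(|Δx|,|Δy|) = gcd(1,26) + gcd(16,3) + gcd(15,23) = 1+1+1 = 3.

3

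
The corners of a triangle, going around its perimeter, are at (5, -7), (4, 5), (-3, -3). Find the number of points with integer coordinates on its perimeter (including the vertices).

6

Summing gcd(|Δx|,|Δy|) over the edges gives the boundary count: gcd(1,12) + gcd(7,8) + gcd(8,4) = 1+1+4 = 6.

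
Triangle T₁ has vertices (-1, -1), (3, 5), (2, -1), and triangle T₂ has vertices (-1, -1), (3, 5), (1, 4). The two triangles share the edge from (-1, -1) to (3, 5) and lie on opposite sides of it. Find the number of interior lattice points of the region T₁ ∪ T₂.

11

The union is the simple quadrilateral with vertices (-1, -1), (2, -1), (3, 5), (1, 4) in order.
The shoelace formula gives twice the area as |((-1)·(-1) − 2·(-1)) + (2·5 − 3·(-1)) + (3·4 − 1·5) + (1·(-1) − (-1)·4)| = 26, so the area is 13.
The number of boundary lattice points is Σ gcd(|Δx|,|Δy|) = gcd(3,0) + gcd(1,6) + gcd(2,1) + gcd(2,5) = 3+1+1+1 = 6.
By Pick's theorem I = A − B/2 + 1 = 13 − 6/2 + 1 = 11.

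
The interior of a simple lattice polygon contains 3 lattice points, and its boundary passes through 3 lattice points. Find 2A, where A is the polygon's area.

By Pick's theorem, A = I + B/2 − 1 = 3 + 3/2 − 1 = 7/2.
Hence 2A = 7.

7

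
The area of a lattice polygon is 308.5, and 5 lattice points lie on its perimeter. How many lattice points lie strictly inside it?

307

Pick's theorem A = I + B/2 − 1 rearranges to I = A − B/2 + 1 = 308.5 − 5/2 + 1 = 307.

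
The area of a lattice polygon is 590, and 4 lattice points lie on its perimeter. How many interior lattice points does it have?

Pick's theorem A = I + B/2 − 1 rearranges to I = A − B/2 + 1 = 590 − 4/2 + 1 = 589.

589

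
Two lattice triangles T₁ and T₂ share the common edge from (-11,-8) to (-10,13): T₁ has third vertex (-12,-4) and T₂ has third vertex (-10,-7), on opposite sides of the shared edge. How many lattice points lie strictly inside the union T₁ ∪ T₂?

12

The union is the simple quadrilateral with vertices (-11,-8), (-12,-4), (-10,13), (-10,-7) in order.
Using the shoelace formula, 2A = |((-11)·(-4) − (-12)·(-8)) + ((-12)·13 − (-10)·(-4)) + ((-10)·(-7) − (-10)·13) + ((-10)·(-8) − (-11)·(-7))| = 45, so the area is 45/2.
The number of boundary lattice points is Σ gcd(|Δx|,|Δy|) = gcd(1,4) + gcd(2,17) + gcd(0,20) + gcd(1,1) = 1+1+20+1 = 23.
By Pick's theorem I = A − B/2 + 1 = 45/2 − 23/2 + 1 = 12.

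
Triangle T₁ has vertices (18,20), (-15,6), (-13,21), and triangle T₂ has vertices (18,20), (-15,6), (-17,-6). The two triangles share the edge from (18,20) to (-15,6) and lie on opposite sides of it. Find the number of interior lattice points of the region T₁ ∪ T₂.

416

The union is the simple quadrilateral with vertices (18,20), (-13,21), (-15,6), (-17,-6) in order.
Using the shoelace formula, 2A = |[18·21 − (-13)·20] + [(-13)·6 − (-15)·21] + [(-15)·(-6) − (-17)·6] + [(-17)·20 − 18·(-6)]| = 835, so the area is 835/2.
Summing gcd(|Δx|,|Δy|) over the edges gives the boundary count: gcd(31,1) + gcd(2,15) + gcd(2,12) + gcd(35,26) = 1+1+2+1 = 5.
By Pick's theorem I = A − B/2 + 1 = 835/2 − 5/2 + 1 = 416.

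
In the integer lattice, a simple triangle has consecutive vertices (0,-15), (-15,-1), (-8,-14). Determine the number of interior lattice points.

By the shoelace formula, twice the signed area is |(0·(-1) − (-15)·(-15)) + ((-15)·(-14) − (-8)·(-1)) + ((-8)·(-15) − 0·(-14))| = 97, so the area is 48.5.
The number of boundary lattice points is Σ gcd(|Δx|,|Δy|) = gcd(15,14) + gcd(7,13) + gcd(8,1) = 1+1+1 = 3.
Pick's theorem gives I = A − B/2 + 1 = 48.5 − 3/2 + 1 = 48.

48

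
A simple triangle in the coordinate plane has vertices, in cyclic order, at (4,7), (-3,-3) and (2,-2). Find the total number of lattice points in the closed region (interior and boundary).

24

Using the shoelace formula, 2A = |(4·(-3) − (-3)·7) + ((-3)·(-2) − 2·(-3)) + (2·7 − 4·(-2))| = 43, so the area is 43/2.
Summing gcd(|Δx|,|Δy|) over the edges gives the boundary count: gcd(7,10) + gcd(5,1) + gcd(2,9) = 1+1+1 = 3.
Pick's theorem gives I = A − B/2 + 1 = 43/2 − 3/2 + 1 = 21, so the closed region contains I + B = 21 + 3 = 24 lattice points.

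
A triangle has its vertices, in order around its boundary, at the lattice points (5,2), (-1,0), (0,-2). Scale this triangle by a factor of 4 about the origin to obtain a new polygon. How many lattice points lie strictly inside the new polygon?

105

By the shoelace formula, twice the signed area is |[5·0 − (-1)·2] + [(-1)·(-2) − 0·0] + [0·2 − 5·(-2)]| = 14, so the area is 7.
Along each edge there are gcd(|Δx|,|Δy|)+1 lattice points, so counting each shared vertex once the boundary has gcd(6,2) + gcd(1,2) + gcd(5,4) = 2+1+1 = 4.
Scaling by 4 multiplies the area by 4² = 16 (so the new area is 112) and multiplies the boundary lattice-point count by 4, giving 16.
By Pick's theorem, the interior count of the dilated polygon is 112 − 16/2 + 1 = 105.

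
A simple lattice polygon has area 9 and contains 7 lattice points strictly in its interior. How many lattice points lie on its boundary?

6

Pick's theorem gives A = I + B/2 − 1, so B = 2(A − I + 1) = 2(9 − 7 + 1) = 6.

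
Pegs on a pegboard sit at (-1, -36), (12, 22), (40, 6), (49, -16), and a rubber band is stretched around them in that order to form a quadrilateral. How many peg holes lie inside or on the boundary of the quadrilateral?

1565

Using the shoelace formula, 2A = |[(-1)·22 − 12·(-36)] + [12·6 − 40·22] + [40·(-16) − 49·6] + [49·(-36) − (-1)·(-16)]| = 3112, so the area is 1556.
Summing gcd(|Δx|,|Δy|) over the edges gives the boundary count: gcd(13,58) + gcd(28,16) + gcd(9,22) + gcd(50,20) = 1+4+1+10 = 16.
Pick's theorem gives I = A − B/2 + 1 = 1556 − 16/2 + 1 = 1549, so the closed region contains I + B = 1549 + 16 = 1565 lattice points.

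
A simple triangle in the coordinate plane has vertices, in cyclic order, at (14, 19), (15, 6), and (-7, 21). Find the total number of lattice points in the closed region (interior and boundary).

138

By the shoelace formula, twice the signed area is |[14·6 − 15·19] + [15·21 − (-7)·6] + [(-7)·19 − 14·21]| = 271, so the area is 271/2.
Along each edge there are gcd(|Δx|,|Δy|)+1 lattice points, so counting each shared vertex once the boundary has gcd(1,13) + gcd(22,15) + gcd(21,2) = 1+1+1 = 3.
Pick's theorem gives I = A − B/2 + 1 = 271/2 − 3/2 + 1 = 135, so the closed region contains I + B = 135 + 3 = 138 lattice points.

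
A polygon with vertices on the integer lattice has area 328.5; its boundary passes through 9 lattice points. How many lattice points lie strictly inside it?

Pick's theorem A = I + B/2 − 1 rearranges to I = A − B/2 + 1 = 328.5 − 9/2 + 1 = 325.

325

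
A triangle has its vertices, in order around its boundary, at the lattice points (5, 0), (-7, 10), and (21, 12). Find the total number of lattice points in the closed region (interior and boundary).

157

By the shoelace formula, twice the signed area is |[5·10 − (-7)·0] + [(-7)·12 − 21·10] + [21·0 − 5·12]| = 304, so the area is 152.
Summing gcd(|Δx|,|Δy|) over the edges gives the boundary count: gcd(12,10) + gcd(28,2) + gcd(16,12) = 2+2+4 = 8.
Pick's theorem gives I = A − B/2 + 1 = 152 − 8/2 + 1 = 149, so the closed region contains I + B = 149 + 8 = 157 lattice points.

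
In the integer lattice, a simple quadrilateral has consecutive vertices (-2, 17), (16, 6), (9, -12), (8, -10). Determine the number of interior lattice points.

The shoelace formula gives twice the area as |((-2)·6 − 16·17) + (16·(-12) − 9·6) + (9·(-10) − 8·(-12)) + (8·17 − (-2)·(-10))| = 408, so the area is 204.
Summing gcd(|Δx|,|Δy|) over the edges gives the boundary count: gcd(18,11) + gcd(7,18) + gcd(1,2) + gcd(10,27) = 1+1+1+1 = 4.
By Pick's theorem A = I + B/2 − 1, so I = 204 − 4/2 + 1 = 203.

203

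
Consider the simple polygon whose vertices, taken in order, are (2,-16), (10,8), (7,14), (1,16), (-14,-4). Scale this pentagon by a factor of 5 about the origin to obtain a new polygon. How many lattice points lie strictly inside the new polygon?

10071

Using the shoelace formula, 2A = |(2·8 − 10·(-16)) + (10·14 − 7·8) + (7·16 − 1·14) + (1·(-4) − (-14)·16) + ((-14)·(-16) − 2·(-4))| = 810, so the area is 405.
Along each edge there are gcd(|Δx|,|Δy|)+1 lattice points, so counting each shared vertex once the boundary has gcd(8,24) + gcd(3,6) + gcd(6,2) + gcd(15,20) + gcd(16,12) = 8+3+2+5+4 = 22.
Scaling by 5 multiplies the area by 5² = 25 (so the new area is 10125) and multiplies the boundary lattice-point count by 5, giving 110.
By Pick's theorem, the interior count of the dilated polygon is 10125 − 110/2 + 1 = 10071.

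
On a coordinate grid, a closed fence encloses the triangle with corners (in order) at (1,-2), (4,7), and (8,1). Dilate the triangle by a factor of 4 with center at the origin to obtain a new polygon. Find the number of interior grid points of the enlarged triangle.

421

The shoelace formula gives twice the area as |[1·7 − 4·(-2)] + [4·1 − 8·7] + [8·(-2) − 1·1]| = 54, so the area is 27.
Summing gcd(|Δx|,|Δy|) over the edges gives the boundary count: gcd(3,9) + gcd(4,6) + gcd(7,3) = 3+2+1 = 6.
Scaling by 4 multiplies the area by 4² = 16 (so the new area is 432) and multiplies the boundary lattice-point count by 4, giving 24.
By Pick's theorem, the interior count of the dilated polygon is 432 − 24/2 + 1 = 421.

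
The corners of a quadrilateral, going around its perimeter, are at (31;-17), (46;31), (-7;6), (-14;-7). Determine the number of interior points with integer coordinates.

1408

The shoelace formula gives twice the area as |(31·31 − 46·(-17)) + (46·6 − (-7)·31) + ((-7)·(-7) − (-14)·6) + ((-14)·(-17) − 31·(-7))| = 2824, so the area is 1412.
Summing gcd(|Δx|,|Δy|) over the edges gives the boundary count: gcd(15,48) + gcd(53,25) + gcd(7,13) + gcd(45,10) = 3+1+1+5 = 10.
Pick's theorem gives I = A − B/2 + 1 = 1412 − 10/2 + 1 = 1408.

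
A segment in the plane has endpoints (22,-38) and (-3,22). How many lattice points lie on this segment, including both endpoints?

The number of lattice points on a segment between lattice points is gcd(|Δx|,|Δy|) + 1 = gcd(25,60) + 1 = 5 + 1 = 6.

6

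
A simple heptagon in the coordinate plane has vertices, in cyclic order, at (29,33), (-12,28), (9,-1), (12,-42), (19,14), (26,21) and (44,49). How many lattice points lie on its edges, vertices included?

Summing gcd(|Δx|,|Δy|) over the edges gives the boundary count: gcd(41,5) + gcd(21,29) + gcd(3,41) + gcd(7,56) + gcd(7,7) + gcd(18,28) + gcd(15,16) = 1+1+1+7+7+2+1 = 20.

20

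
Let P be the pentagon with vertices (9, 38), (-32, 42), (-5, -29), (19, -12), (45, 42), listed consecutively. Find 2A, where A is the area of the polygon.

6013

By the shoelace formula, twice the signed area is |[9·42 − (-32)·38] + [(-32)·(-29) − (-5)·42] + [(-5)·(-12) − 19·(-29)] + [19·42 − 45·(-12)] + [45·38 − 9·42]| = 6013, so the area is 3006.5.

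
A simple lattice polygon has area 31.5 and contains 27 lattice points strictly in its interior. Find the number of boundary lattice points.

Pick's theorem gives A = I + B/2 − 1, so B = 2(A − I + 1) = 2(31.5 − 27 + 1) = 11.

11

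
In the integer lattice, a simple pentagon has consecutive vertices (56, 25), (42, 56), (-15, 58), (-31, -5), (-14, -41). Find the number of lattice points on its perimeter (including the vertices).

6

The number of boundary lattice points is Σ gcd(|Δx|,|Δy|) = gcd(14,31) + gcd(57,2) + gcd(16,63) + gcd(17,36) + gcd(70,66) = 1+1+1+1+2 = 6.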